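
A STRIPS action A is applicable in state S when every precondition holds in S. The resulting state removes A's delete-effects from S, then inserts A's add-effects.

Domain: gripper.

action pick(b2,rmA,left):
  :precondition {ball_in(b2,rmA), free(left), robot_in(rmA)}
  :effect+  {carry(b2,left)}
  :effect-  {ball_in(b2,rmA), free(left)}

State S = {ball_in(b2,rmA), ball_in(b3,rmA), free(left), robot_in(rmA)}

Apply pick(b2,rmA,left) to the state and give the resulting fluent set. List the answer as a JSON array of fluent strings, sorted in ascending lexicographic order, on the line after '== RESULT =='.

Compute (S \ del) ∪ add:
  pre ⊆ S: {ball_in(b2,rmA), free(left), robot_in(rmA)} ⊆ S  — applicable
  S \ del = {ball_in(b3,rmA), robot_in(rmA)}
  ∪ add   = {ball_in(b3,rmA), carry(b2,left), robot_in(rmA)}

== RESULT ==
["ball_in(b3,rmA)", "carry(b2,left)", "robot_in(rmA)"]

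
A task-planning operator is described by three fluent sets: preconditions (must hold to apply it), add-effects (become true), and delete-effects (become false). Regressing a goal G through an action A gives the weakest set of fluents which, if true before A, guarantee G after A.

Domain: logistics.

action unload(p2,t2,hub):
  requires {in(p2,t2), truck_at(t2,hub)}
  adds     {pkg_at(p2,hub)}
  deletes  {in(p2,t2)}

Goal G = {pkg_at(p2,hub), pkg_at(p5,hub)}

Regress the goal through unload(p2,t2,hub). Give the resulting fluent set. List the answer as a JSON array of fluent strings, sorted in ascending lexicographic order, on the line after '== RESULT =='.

Regress:
  G ∩ del = {}  (empty — regression defined)
  G \ add = {pkg_at(p2,hub), pkg_at(p5,hub)} \ {pkg_at(p2,hub)} = {pkg_at(p5,hub)}
  ∪ pre   = {pkg_at(p5,hub)} ∪ {in(p2,t2), truck_at(t2,hub)}
          = {in(p2,t2), pkg_at(p5,hub), truck_at(t2,hub)}

== RESULT ==
["in(p2,t2)", "pkg_at(p5,hub)", "truck_at(t2,hub)"]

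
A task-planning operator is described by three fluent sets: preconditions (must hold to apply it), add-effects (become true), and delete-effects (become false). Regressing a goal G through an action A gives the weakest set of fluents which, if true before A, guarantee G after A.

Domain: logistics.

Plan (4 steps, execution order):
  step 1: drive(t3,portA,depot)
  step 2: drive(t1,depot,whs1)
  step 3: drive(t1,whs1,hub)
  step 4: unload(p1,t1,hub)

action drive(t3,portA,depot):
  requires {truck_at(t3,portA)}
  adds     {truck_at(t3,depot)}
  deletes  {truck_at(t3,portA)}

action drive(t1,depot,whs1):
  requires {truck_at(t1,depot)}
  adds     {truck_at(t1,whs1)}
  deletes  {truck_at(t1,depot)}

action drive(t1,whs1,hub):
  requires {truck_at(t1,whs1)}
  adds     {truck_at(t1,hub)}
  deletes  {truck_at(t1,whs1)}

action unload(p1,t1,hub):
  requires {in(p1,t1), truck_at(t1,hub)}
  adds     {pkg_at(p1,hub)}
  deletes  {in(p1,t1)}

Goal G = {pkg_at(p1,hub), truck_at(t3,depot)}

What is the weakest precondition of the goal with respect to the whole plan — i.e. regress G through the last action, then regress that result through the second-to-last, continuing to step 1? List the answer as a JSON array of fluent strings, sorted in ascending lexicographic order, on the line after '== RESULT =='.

Work backward from the goal:
  through step 4 (unload(p1,t1,hub)): drop {pkg_at(p1,hub)}, keep {truck_at(t3,depot)}, require {in(p1,t1), truck_at(t1,hub)}
    → {in(p1,t1), truck_at(t1,hub), truck_at(t3,depot)}
  through step 3 (drive(t1,whs1,hub)): drop {truck_at(t1,hub)}, keep {in(p1,t1), truck_at(t3,depot)}, require {truck_at(t1,whs1)}
    → {in(p1,t1), truck_at(t1,whs1), truck_at(t3,depot)}
  through step 2 (drive(t1,depot,whs1)): drop {truck_at(t1,whs1)}, keep {in(p1,t1), truck_at(t3,depot)}, require {truck_at(t1,depot)}
    → {in(p1,t1), truck_at(t1,depot), truck_at(t3,depot)}
  through step 1 (drive(t3,portA,depot)): drop {truck_at(t3,depot)}, keep {in(p1,t1), truck_at(t1,depot)}, require {truck_at(t3,portA)}
    → {in(p1,t1), truck_at(t1,depot), truck_at(t3,portA)}

== RESULT ==
["in(p1,t1)", "truck_at(t1,depot)", "truck_at(t3,portA)"]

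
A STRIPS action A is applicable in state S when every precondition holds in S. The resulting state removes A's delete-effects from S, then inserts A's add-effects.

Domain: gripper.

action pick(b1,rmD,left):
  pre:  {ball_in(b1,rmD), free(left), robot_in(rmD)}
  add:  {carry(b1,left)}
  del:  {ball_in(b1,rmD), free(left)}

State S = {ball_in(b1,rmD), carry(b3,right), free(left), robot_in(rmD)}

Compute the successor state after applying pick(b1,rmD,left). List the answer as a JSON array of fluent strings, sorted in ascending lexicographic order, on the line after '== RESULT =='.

Compute (S \ del) ∪ add:
  pre ⊆ S: {ball_in(b1,rmD), free(left), robot_in(rmD)} ⊆ S  — applicable
  S \ del = {carry(b3,right), robot_in(rmD)}
  ∪ add   = {carry(b1,left), carry(b3,right), robot_in(rmD)}

== RESULT ==
["carry(b1,left)", "carry(b3,right)", "robot_in(rmD)"]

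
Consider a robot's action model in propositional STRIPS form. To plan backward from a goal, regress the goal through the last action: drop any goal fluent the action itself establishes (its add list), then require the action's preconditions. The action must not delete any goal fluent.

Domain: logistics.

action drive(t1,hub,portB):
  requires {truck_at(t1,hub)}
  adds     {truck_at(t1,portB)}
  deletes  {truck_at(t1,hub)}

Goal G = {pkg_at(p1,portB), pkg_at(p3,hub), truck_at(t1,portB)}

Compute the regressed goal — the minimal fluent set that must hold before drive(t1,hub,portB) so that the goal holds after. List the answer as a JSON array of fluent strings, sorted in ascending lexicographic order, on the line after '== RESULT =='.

Compute (G \ add) ∪ pre:
  G ∩ del = {}  (empty — regression defined)
  G \ add = {pkg_at(p1,portB), pkg_at(p3,hub), truck_at(t1,portB)} \ {truck_at(t1,portB)} = {pkg_at(p1,portB), pkg_at(p3,hub)}
  ∪ pre   = {pkg_at(p1,portB), pkg_at(p3,hub)} ∪ {truck_at(t1,hub)}
          = {pkg_at(p1,portB), pkg_at(p3,hub), truck_at(t1,hub)}

== RESULT ==
["pkg_at(p1,portB)", "pkg_at(p3,hub)", "truck_at(t1,hub)"]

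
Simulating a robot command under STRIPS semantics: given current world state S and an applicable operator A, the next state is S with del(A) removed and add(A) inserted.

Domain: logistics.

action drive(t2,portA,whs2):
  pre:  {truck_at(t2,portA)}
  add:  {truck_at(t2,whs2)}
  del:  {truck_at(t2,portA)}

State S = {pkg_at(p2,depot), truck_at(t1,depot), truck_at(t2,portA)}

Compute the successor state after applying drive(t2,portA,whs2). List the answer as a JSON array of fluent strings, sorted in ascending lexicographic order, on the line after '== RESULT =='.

Compute (S \ del) ∪ add:
  pre ⊆ S: {truck_at(t2,portA)} ⊆ S  — applicable
  S \ del = {pkg_at(p2,depot), truck_at(t1,depot)}
  ∪ add   = {pkg_at(p2,depot), truck_at(t1,depot), truck_at(t2,whs2)}

== RESULT ==
["pkg_at(p2,depot)", "truck_at(t1,depot)", "truck_at(t2,whs2)"]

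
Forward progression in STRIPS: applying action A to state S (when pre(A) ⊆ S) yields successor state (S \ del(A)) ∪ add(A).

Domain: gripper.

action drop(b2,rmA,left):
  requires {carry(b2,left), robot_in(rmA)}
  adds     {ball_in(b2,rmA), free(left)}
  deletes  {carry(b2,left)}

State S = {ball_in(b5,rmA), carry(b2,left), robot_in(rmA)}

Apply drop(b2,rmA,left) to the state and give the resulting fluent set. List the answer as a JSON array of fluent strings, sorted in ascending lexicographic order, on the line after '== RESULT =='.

Compute (S \ del) ∪ add:
  pre ⊆ S: {carry(b2,left), robot_in(rmA)} ⊆ S  — applicable
  S \ del = {ball_in(b5,rmA), robot_in(rmA)}
  ∪ add   = {ball_in(b2,rmA), ball_in(b5,rmA), free(left), robot_in(rmA)}

== RESULT ==
["ball_in(b2,rmA)", "ball_in(b5,rmA)", "free(left)", "robot_in(rmA)"]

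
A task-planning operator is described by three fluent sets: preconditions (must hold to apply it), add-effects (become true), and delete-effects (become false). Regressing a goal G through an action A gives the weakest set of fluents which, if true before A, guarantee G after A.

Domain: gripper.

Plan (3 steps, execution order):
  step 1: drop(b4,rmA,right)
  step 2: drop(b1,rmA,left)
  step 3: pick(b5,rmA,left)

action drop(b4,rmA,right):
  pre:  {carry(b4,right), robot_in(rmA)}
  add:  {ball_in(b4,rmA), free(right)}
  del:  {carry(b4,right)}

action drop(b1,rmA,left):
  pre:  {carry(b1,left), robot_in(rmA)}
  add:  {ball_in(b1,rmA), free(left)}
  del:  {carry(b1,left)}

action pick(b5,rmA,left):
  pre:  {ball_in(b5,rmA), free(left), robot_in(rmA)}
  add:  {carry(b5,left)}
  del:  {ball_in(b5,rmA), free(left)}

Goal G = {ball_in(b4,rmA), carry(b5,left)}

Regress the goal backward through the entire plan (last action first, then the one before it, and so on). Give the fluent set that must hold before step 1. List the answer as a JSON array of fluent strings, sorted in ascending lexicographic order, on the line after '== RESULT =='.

Work backward from the goal:
  through step 3 (pick(b5,rmA,left)): drop {carry(b5,left)}, keep {ball_in(b4,rmA)}, require {ball_in(b5,rmA), free(left), robot_in(rmA)}
    → {ball_in(b4,rmA), ball_in(b5,rmA), free(left), robot_in(rmA)}
  through step 2 (drop(b1,rmA,left)): drop {free(left)}, keep {ball_in(b4,rmA), ball_in(b5,rmA), robot_in(rmA)}, require {carry(b1,left), robot_in(rmA)}
    → {ball_in(b4,rmA), ball_in(b5,rmA), carry(b1,left), robot_in(rmA)}
  through step 1 (drop(b4,rmA,right)): drop {ball_in(b4,rmA)}, keep {ball_in(b5,rmA), carry(b1,left), robot_in(rmA)}, require {carry(b4,right), robot_in(rmA)}
    → {ball_in(b5,rmA), carry(b1,left), carry(b4,right), robot_in(rmA)}

== RESULT ==
["ball_in(b5,rmA)", "carry(b1,left)", "carry(b4,right)", "robot_in(rmA)"]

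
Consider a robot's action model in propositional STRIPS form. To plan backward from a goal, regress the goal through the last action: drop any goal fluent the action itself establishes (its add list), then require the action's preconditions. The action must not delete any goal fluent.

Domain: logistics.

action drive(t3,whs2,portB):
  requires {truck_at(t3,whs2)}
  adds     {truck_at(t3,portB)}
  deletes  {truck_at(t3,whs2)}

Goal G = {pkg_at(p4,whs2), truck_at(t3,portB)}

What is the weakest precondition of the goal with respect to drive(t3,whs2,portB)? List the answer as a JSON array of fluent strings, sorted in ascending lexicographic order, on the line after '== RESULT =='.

Compute (G \ add) ∪ pre:
  G ∩ del = {}  (empty — regression defined)
  G \ add = {pkg_at(p4,whs2), truck_at(t3,portB)} \ {truck_at(t3,portB)} = {pkg_at(p4,whs2)}
  ∪ pre   = {pkg_at(p4,whs2)} ∪ {truck_at(t3,whs2)}
          = {pkg_at(p4,whs2), truck_at(t3,whs2)}

== RESULT ==
["pkg_at(p4,whs2)", "truck_at(t3,whs2)"]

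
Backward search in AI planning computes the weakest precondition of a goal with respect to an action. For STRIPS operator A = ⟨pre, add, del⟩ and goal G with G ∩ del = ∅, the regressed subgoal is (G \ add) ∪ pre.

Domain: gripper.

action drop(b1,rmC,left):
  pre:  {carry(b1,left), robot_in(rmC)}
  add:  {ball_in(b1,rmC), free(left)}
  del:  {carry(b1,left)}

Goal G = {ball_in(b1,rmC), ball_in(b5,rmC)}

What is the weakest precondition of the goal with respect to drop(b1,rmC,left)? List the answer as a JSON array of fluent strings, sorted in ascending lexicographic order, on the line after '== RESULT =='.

Regress:
  G ∩ del = {}  (empty — regression defined)
  G \ add = {ball_in(b1,rmC), ball_in(b5,rmC)} \ {ball_in(b1,rmC), free(left)} = {ball_in(b5,rmC)}
  ∪ pre   = {ball_in(b5,rmC)} ∪ {carry(b1,left), robot_in(rmC)}
          = {ball_in(b5,rmC), carry(b1,left), robot_in(rmC)}

== RESULT ==
["ball_in(b5,rmC)", "carry(b1,left)", "robot_in(rmC)"]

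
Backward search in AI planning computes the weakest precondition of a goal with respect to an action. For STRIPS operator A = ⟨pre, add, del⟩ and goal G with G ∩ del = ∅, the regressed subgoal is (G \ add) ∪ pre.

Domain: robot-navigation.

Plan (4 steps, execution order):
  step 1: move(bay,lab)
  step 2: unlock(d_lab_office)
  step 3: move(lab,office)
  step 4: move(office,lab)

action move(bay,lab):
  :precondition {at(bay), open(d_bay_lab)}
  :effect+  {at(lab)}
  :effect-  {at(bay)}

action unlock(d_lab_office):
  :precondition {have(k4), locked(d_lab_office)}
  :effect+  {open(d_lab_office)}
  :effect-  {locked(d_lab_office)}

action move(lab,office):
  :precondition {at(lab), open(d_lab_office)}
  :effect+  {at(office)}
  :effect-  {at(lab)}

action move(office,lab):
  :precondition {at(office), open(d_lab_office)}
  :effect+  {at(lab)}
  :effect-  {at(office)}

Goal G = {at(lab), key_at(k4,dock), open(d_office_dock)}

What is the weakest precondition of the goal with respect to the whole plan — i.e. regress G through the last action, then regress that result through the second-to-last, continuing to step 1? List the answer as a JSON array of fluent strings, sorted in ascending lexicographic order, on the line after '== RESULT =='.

Work backward from the goal:
  through step 4 (move(office,lab)): drop {at(lab)}, keep {key_at(k4,dock), open(d_office_dock)}, require {at(office), open(d_lab_office)}
    → {at(office), key_at(k4,dock), open(d_lab_office), open(d_office_dock)}
  through step 3 (move(lab,office)): drop {at(office)}, keep {key_at(k4,dock), open(d_lab_office), open(d_office_dock)}, require {at(lab), open(d_lab_office)}
    → {at(lab), key_at(k4,dock), open(d_lab_office), open(d_office_dock)}
  through step 2 (unlock(d_lab_office)): drop {open(d_lab_office)}, keep {at(lab), key_at(k4,dock), open(d_office_dock)}, require {have(k4), locked(d_lab_office)}
    → {at(lab), have(k4), key_at(k4,dock), locked(d_lab_office), open(d_office_dock)}
  through step 1 (move(bay,lab)): drop {at(lab)}, keep {have(k4), key_at(k4,dock), locked(d_lab_office), open(d_office_dock)}, require {at(bay), open(d_bay_lab)}
    → {at(bay), have(k4), key_at(k4,dock), locked(d_lab_office), open(d_bay_lab), open(d_office_dock)}

== RESULT ==
["at(bay)", "have(k4)", "key_at(k4,dock)", "locked(d_lab_office)", "open(d_bay_lab)", "open(d_office_dock)"]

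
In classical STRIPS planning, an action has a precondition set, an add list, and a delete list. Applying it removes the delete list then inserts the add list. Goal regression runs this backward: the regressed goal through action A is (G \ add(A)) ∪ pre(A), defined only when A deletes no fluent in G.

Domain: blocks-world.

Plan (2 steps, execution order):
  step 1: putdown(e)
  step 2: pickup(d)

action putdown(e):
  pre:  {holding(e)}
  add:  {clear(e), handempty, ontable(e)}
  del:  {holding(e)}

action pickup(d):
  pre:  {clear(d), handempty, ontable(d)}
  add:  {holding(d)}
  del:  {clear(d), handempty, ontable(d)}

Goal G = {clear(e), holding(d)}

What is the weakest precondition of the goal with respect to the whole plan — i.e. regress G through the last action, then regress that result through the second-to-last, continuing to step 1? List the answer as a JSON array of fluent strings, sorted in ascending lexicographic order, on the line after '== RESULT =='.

Work backward from the goal:
  through step 2 (pickup(d)): drop {holding(d)}, keep {clear(e)}, require {clear(d), handempty, ontable(d)}
    → {clear(d), clear(e), handempty, ontable(d)}
  through step 1 (putdown(e)): drop {clear(e), handempty}, keep {clear(d), ontable(d)}, require {holding(e)}
    → {clear(d), holding(e), ontable(d)}

== RESULT ==
["clear(d)", "holding(e)", "ontable(d)"]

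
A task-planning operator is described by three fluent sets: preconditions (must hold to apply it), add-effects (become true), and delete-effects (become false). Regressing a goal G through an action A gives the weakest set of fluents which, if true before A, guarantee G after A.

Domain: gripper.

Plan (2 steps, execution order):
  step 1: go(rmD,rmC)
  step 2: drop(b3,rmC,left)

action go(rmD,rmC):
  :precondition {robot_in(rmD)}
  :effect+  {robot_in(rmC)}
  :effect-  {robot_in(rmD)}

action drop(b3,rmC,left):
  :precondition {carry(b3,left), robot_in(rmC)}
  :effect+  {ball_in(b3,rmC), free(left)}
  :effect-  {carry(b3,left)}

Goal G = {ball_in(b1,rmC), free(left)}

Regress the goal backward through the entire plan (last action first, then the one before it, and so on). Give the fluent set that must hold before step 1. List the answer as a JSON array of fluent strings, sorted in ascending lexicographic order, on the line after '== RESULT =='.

Regress step by step:
  through step 2 (drop(b3,rmC,left)): drop {free(left)}, keep {ball_in(b1,rmC)}, require {carry(b3,left), robot_in(rmC)}
    → {ball_in(b1,rmC), carry(b3,left), robot_in(rmC)}
  through step 1 (go(rmD,rmC)): drop {robot_in(rmC)}, keep {ball_in(b1,rmC), carry(b3,left)}, require {robot_in(rmD)}
    → {ball_in(b1,rmC), carry(b3,left), robot_in(rmD)}

== RESULT ==
["ball_in(b1,rmC)", "carry(b3,left)", "robot_in(rmD)"]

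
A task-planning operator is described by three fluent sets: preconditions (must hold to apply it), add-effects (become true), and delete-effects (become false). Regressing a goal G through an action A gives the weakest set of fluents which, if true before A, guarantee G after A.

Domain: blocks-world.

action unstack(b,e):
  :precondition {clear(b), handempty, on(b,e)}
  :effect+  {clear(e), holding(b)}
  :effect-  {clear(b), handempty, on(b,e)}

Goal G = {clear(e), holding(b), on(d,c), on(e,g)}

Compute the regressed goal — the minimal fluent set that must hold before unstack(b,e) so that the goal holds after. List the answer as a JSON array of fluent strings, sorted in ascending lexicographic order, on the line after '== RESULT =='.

Regress:
  G ∩ del = {}  (empty — regression defined)
  G \ add = {clear(e), holding(b), on(d,c), on(e,g)} \ {clear(e), holding(b)} = {on(d,c), on(e,g)}
  ∪ pre   = {on(d,c), on(e,g)} ∪ {clear(b), handempty, on(b,e)}
          = {clear(b), handempty, on(b,e), on(d,c), on(e,g)}

== RESULT ==
["clear(b)", "handempty", "on(b,e)", "on(d,c)", "on(e,g)"]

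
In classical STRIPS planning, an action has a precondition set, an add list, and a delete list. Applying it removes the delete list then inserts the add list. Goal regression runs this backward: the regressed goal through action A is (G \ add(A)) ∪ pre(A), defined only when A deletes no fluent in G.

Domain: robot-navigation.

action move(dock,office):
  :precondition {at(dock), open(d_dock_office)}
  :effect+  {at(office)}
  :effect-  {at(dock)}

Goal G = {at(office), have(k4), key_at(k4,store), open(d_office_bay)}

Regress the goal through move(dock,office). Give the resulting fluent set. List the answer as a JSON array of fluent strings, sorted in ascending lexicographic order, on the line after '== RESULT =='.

Compute (G \ add) ∪ pre:
  G ∩ del = {}  (empty — regression defined)
  G \ add = {at(office), have(k4), key_at(k4,store), open(d_office_bay)} \ {at(office)} = {have(k4), key_at(k4,store), open(d_office_bay)}
  ∪ pre   = {have(k4), key_at(k4,store), open(d_office_bay)} ∪ {at(dock), open(d_dock_office)}
          = {at(dock), have(k4), key_at(k4,store), open(d_dock_office), open(d_office_bay)}

== RESULT ==
["at(dock)", "have(k4)", "key_at(k4,store)", "open(d_dock_office)", "open(d_office_bay)"]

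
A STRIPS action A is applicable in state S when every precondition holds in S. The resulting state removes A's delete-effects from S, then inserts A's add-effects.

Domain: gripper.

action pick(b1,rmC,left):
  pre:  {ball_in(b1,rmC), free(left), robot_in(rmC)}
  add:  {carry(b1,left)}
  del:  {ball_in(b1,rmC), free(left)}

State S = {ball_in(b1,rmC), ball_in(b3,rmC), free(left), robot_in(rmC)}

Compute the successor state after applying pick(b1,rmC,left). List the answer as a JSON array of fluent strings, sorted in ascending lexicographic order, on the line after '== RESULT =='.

Compute (S \ del) ∪ add:
  pre ⊆ S: {ball_in(b1,rmC), free(left), robot_in(rmC)} ⊆ S  — applicable
  S \ del = {ball_in(b3,rmC), robot_in(rmC)}
  ∪ add   = {ball_in(b3,rmC), carry(b1,left), robot_in(rmC)}

== RESULT ==
["ball_in(b3,rmC)", "carry(b1,left)", "robot_in(rmC)"]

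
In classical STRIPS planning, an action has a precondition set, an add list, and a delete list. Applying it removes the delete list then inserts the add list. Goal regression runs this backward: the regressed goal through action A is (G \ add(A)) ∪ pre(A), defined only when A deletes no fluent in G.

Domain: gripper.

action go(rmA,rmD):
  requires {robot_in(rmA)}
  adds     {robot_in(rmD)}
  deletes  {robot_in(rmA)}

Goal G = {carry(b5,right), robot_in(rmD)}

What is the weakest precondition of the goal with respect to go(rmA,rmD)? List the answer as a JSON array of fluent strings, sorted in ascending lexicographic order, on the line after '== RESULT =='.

Regress:
  G ∩ del = {}  (empty — regression defined)
  G \ add = {carry(b5,right), robot_in(rmD)} \ {robot_in(rmD)} = {carry(b5,right)}
  ∪ pre   = {carry(b5,right)} ∪ {robot_in(rmA)}
          = {carry(b5,right), robot_in(rmA)}

== RESULT ==
["carry(b5,right)", "robot_in(rmA)"]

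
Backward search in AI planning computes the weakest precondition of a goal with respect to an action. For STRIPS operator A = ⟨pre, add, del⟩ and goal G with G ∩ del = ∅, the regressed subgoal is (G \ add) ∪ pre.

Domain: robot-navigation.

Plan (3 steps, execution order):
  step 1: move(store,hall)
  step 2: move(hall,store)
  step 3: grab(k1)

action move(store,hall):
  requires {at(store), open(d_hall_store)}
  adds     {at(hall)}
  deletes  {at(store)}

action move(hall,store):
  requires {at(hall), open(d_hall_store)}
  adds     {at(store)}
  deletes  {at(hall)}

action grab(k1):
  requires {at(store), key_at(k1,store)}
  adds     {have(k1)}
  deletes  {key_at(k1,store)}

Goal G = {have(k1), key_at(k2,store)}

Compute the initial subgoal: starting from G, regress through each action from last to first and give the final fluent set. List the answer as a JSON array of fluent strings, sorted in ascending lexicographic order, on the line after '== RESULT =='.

Regress step by step:
  through step 3 (grab(k1)): drop {have(k1)}, keep {key_at(k2,store)}, require {at(store), key_at(k1,store)}
    → {at(store), key_at(k1,store), key_at(k2,store)}
  through step 2 (move(hall,store)): drop {at(store)}, keep {key_at(k1,store), key_at(k2,store)}, require {at(hall), open(d_hall_store)}
    → {at(hall), key_at(k1,store), key_at(k2,store), open(d_hall_store)}
  through step 1 (move(store,hall)): drop {at(hall)}, keep {key_at(k1,store), key_at(k2,store), open(d_hall_store)}, require {at(store), open(d_hall_store)}
    → {at(store), key_at(k1,store), key_at(k2,store), open(d_hall_store)}

== RESULT ==
["at(store)", "key_at(k1,store)", "key_at(k2,store)", "open(d_hall_store)"]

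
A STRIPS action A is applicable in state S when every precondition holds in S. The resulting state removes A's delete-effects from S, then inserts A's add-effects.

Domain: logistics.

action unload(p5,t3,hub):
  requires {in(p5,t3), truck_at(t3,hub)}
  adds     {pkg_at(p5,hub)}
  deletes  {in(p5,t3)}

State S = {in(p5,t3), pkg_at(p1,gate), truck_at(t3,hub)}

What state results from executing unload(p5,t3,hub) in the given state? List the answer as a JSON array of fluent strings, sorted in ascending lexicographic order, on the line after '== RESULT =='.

Progress:
  pre ⊆ S: {in(p5,t3), truck_at(t3,hub)} ⊆ S  — applicable
  S \ del = {pkg_at(p1,gate), truck_at(t3,hub)}
  ∪ add   = {pkg_at(p1,gate), pkg_at(p5,hub), truck_at(t3,hub)}

== RESULT ==
["pkg_at(p1,gate)", "pkg_at(p5,hub)", "truck_at(t3,hub)"]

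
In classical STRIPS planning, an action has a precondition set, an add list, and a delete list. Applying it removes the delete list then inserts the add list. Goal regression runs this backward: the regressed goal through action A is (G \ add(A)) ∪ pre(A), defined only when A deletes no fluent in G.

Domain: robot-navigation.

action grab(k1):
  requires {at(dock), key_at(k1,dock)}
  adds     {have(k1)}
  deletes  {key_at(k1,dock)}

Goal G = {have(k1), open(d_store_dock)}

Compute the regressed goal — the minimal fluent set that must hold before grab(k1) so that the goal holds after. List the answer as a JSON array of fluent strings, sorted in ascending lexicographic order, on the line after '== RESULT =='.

Regress:
  G ∩ del = {}  (empty — regression defined)
  G \ add = {have(k1), open(d_store_dock)} \ {have(k1)} = {open(d_store_dock)}
  ∪ pre   = {open(d_store_dock)} ∪ {at(dock), key_at(k1,dock)}
          = {at(dock), key_at(k1,dock), open(d_store_dock)}

== RESULT ==
["at(dock)", "key_at(k1,dock)", "open(d_store_dock)"]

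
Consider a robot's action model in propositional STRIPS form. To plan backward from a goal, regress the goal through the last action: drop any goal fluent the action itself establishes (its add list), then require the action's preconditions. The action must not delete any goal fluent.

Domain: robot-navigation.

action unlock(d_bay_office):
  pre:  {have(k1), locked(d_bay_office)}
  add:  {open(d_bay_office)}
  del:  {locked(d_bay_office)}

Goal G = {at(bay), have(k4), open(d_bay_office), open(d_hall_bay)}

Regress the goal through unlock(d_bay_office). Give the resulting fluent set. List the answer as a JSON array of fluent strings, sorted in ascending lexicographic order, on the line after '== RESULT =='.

Compute (G \ add) ∪ pre:
  G ∩ del = {}  (empty — regression defined)
  G \ add = {at(bay), have(k4), open(d_bay_office), open(d_hall_bay)} \ {open(d_bay_office)} = {at(bay), have(k4), open(d_hall_bay)}
  ∪ pre   = {at(bay), have(k4), open(d_hall_bay)} ∪ {have(k1), locked(d_bay_office)}
          = {at(bay), have(k1), have(k4), locked(d_bay_office), open(d_hall_bay)}

== RESULT ==
["at(bay)", "have(k1)", "have(k4)", "locked(d_bay_office)", "open(d_hall_bay)"]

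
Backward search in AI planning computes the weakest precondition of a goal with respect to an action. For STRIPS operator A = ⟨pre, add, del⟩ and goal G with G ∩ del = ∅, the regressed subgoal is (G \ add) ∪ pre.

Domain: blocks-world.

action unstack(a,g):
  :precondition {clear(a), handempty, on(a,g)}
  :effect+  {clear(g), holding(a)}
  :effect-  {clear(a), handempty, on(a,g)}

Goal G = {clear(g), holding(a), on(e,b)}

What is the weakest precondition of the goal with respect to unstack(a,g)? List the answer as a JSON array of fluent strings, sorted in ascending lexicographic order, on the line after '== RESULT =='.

Regress:
  G ∩ del = {}  (empty — regression defined)
  G \ add = {clear(g), holding(a), on(e,b)} \ {clear(g), holding(a)} = {on(e,b)}
  ∪ pre   = {on(e,b)} ∪ {clear(a), handempty, on(a,g)}
          = {clear(a), handempty, on(a,g), on(e,b)}

== RESULT ==
["clear(a)", "handempty", "on(a,g)", "on(e,b)"]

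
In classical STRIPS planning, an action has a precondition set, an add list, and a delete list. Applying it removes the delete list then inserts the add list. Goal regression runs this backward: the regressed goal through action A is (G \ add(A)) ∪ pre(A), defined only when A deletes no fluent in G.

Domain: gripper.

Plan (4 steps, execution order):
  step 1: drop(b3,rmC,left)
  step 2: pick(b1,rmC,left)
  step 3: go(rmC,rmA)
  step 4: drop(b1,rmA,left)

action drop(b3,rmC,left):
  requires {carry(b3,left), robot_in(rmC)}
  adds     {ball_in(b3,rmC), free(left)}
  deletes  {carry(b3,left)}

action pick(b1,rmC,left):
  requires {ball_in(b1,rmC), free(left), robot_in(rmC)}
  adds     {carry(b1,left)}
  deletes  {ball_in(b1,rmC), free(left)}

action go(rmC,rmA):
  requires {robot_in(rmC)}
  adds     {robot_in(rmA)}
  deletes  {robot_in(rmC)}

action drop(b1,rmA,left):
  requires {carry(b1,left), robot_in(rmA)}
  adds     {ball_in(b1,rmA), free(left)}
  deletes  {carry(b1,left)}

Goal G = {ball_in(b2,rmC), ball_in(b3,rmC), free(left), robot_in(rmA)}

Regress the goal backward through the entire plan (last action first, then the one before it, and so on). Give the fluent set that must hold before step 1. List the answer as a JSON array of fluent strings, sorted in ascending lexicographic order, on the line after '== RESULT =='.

Regress step by step:
  through step 4 (drop(b1,rmA,left)): drop {free(left)}, keep {ball_in(b2,rmC), ball_in(b3,rmC), robot_in(rmA)}, require {carry(b1,left), robot_in(rmA)}
    → {ball_in(b2,rmC), ball_in(b3,rmC), carry(b1,left), robot_in(rmA)}
  through step 3 (go(rmC,rmA)): drop {robot_in(rmA)}, keep {ball_in(b2,rmC), ball_in(b3,rmC), carry(b1,left)}, require {robot_in(rmC)}
    → {ball_in(b2,rmC), ball_in(b3,rmC), carry(b1,left), robot_in(rmC)}
  through step 2 (pick(b1,rmC,left)): drop {carry(b1,left)}, keep {ball_in(b2,rmC), ball_in(b3,rmC), robot_in(rmC)}, require {ball_in(b1,rmC), free(left), robot_in(rmC)}
    → {ball_in(b1,rmC), ball_in(b2,rmC), ball_in(b3,rmC), free(left), robot_in(rmC)}
  through step 1 (drop(b3,rmC,left)): drop {ball_in(b3,rmC), free(left)}, keep {ball_in(b1,rmC), ball_in(b2,rmC), robot_in(rmC)}, require {carry(b3,left), robot_in(rmC)}
    → {ball_in(b1,rmC), ball_in(b2,rmC), carry(b3,left), robot_in(rmC)}

== RESULT ==
["ball_in(b1,rmC)", "ball_in(b2,rmC)", "carry(b3,left)", "robot_in(rmC)"]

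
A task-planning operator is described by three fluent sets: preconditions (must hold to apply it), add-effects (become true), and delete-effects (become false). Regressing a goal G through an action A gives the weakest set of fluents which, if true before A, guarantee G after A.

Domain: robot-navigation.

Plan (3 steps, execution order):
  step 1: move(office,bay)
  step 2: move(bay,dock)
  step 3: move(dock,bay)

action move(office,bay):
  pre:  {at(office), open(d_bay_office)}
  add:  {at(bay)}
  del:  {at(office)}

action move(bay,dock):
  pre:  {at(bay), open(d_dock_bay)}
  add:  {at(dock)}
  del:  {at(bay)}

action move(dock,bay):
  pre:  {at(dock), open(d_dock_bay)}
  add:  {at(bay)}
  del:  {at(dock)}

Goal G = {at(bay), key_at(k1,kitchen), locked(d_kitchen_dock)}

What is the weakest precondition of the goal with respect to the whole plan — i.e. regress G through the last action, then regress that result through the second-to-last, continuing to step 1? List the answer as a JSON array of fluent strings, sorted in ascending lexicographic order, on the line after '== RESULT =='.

Regress step by step:
  through step 3 (move(dock,bay)): drop {at(bay)}, keep {key_at(k1,kitchen), locked(d_kitchen_dock)}, require {at(dock), open(d_dock_bay)}
    → {at(dock), key_at(k1,kitchen), locked(d_kitchen_dock), open(d_dock_bay)}
  through step 2 (move(bay,dock)): drop {at(dock)}, keep {key_at(k1,kitchen), locked(d_kitchen_dock), open(d_dock_bay)}, require {at(bay), open(d_dock_bay)}
    → {at(bay), key_at(k1,kitchen), locked(d_kitchen_dock), open(d_dock_bay)}
  through step 1 (move(office,bay)): drop {at(bay)}, keep {key_at(k1,kitchen), locked(d_kitchen_dock), open(d_dock_bay)}, require {at(office), open(d_bay_office)}
    → {at(office), key_at(k1,kitchen), locked(d_kitchen_dock), open(d_bay_office), open(d_dock_bay)}

== RESULT ==
["at(office)", "key_at(k1,kitchen)", "locked(d_kitchen_dock)", "open(d_bay_office)", "open(d_dock_bay)"]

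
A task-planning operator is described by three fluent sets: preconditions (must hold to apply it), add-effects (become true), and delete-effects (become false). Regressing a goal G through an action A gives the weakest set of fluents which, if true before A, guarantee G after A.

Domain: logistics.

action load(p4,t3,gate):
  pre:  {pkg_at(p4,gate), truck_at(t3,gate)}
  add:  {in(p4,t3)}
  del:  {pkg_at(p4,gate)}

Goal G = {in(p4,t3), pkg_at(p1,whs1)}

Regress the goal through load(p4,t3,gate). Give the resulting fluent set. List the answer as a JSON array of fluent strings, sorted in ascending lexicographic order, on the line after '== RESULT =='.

Regress:
  G ∩ del = {}  (empty — regression defined)
  G \ add = {in(p4,t3), pkg_at(p1,whs1)} \ {in(p4,t3)} = {pkg_at(p1,whs1)}
  ∪ pre   = {pkg_at(p1,whs1)} ∪ {pkg_at(p4,gate), truck_at(t3,gate)}
          = {pkg_at(p1,whs1), pkg_at(p4,gate), truck_at(t3,gate)}

== RESULT ==
["pkg_at(p1,whs1)", "pkg_at(p4,gate)", "truck_at(t3,gate)"]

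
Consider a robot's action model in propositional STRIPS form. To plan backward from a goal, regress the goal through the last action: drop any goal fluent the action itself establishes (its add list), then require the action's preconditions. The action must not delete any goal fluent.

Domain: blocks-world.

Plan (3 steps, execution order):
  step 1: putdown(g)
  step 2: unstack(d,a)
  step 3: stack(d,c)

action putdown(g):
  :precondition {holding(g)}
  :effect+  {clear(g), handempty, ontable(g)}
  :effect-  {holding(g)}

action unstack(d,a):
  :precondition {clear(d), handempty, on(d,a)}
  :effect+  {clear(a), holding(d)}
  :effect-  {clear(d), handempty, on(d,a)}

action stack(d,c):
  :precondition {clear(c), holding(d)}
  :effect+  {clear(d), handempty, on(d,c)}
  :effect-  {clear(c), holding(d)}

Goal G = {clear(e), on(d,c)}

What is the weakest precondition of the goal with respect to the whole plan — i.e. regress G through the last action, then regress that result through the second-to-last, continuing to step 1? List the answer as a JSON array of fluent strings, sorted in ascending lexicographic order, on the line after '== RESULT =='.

Work backward from the goal:
  through step 3 (stack(d,c)): drop {on(d,c)}, keep {clear(e)}, require {clear(c), holding(d)}
    → {clear(c), clear(e), holding(d)}
  through step 2 (unstack(d,a)): drop {holding(d)}, keep {clear(c), clear(e)}, require {clear(d), handempty, on(d,a)}
    → {clear(c), clear(d), clear(e), handempty, on(d,a)}
  through step 1 (putdown(g)): drop {handempty}, keep {clear(c), clear(d), clear(e), on(d,a)}, require {holding(g)}
    → {clear(c), clear(d), clear(e), holding(g), on(d,a)}

== RESULT ==
["clear(c)", "clear(d)", "clear(e)", "holding(g)", "on(d,a)"]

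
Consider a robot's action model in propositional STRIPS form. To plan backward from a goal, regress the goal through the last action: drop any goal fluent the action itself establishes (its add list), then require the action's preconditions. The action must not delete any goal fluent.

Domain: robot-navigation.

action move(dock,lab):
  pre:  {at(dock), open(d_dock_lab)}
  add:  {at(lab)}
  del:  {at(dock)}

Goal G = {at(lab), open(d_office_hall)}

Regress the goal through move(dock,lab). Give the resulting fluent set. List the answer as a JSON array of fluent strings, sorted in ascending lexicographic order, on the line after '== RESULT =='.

Regress:
  G ∩ del = {}  (empty — regression defined)
  G \ add = {at(lab), open(d_office_hall)} \ {at(lab)} = {open(d_office_hall)}
  ∪ pre   = {open(d_office_hall)} ∪ {at(dock), open(d_dock_lab)}
          = {at(dock), open(d_dock_lab), open(d_office_hall)}

== RESULT ==
["at(dock)", "open(d_dock_lab)", "open(d_office_hall)"]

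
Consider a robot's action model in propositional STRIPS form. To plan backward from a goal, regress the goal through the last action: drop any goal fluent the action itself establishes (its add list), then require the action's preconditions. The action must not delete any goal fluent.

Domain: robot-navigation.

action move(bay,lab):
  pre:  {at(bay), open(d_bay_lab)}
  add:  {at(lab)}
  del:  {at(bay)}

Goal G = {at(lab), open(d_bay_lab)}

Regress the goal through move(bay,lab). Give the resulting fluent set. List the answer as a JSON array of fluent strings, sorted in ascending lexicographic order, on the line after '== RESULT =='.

Compute (G \ add) ∪ pre:
  G ∩ del = {}  (empty — regression defined)
  G \ add = {at(lab), open(d_bay_lab)} \ {at(lab)} = {open(d_bay_lab)}
  ∪ pre   = {open(d_bay_lab)} ∪ {at(bay), open(d_bay_lab)}
          = {at(bay), open(d_bay_lab)}

== RESULT ==
["at(bay)", "open(d_bay_lab)"]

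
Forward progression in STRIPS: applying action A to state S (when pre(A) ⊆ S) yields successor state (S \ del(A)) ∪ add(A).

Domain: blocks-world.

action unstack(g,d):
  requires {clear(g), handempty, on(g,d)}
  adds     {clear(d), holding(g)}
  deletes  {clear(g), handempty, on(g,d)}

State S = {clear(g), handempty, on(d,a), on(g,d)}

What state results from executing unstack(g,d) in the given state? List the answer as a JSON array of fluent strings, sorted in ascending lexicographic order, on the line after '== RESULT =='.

Compute (S \ del) ∪ add:
  pre ⊆ S: {clear(g), handempty, on(g,d)} ⊆ S  — applicable
  S \ del = {on(d,a)}
  ∪ add   = {clear(d), holding(g), on(d,a)}

== RESULT ==
["clear(d)", "holding(g)", "on(d,a)"]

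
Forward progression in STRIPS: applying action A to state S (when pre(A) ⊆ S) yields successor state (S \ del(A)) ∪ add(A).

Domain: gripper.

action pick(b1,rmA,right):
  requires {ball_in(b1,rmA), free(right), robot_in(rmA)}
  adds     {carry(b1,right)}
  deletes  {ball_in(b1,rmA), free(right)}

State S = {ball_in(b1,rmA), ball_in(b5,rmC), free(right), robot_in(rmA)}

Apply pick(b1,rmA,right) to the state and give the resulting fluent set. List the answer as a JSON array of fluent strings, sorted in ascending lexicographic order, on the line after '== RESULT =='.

Compute (S \ del) ∪ add:
  pre ⊆ S: {ball_in(b1,rmA), free(right), robot_in(rmA)} ⊆ S  — applicable
  S \ del = {ball_in(b5,rmC), robot_in(rmA)}
  ∪ add   = {ball_in(b5,rmC), carry(b1,right), robot_in(rmA)}

== RESULT ==
["ball_in(b5,rmC)", "carry(b1,right)", "robot_in(rmA)"]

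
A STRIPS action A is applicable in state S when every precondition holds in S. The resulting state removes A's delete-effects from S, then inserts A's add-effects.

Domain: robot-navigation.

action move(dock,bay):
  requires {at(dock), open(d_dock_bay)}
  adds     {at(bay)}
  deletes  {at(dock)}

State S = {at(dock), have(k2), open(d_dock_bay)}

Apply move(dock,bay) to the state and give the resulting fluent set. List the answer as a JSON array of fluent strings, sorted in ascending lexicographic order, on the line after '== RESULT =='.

Progress:
  pre ⊆ S: {at(dock), open(d_dock_bay)} ⊆ S  — applicable
  S \ del = {have(k2), open(d_dock_bay)}
  ∪ add   = {at(bay), have(k2), open(d_dock_bay)}

== RESULT ==
["at(bay)", "have(k2)", "open(d_dock_bay)"]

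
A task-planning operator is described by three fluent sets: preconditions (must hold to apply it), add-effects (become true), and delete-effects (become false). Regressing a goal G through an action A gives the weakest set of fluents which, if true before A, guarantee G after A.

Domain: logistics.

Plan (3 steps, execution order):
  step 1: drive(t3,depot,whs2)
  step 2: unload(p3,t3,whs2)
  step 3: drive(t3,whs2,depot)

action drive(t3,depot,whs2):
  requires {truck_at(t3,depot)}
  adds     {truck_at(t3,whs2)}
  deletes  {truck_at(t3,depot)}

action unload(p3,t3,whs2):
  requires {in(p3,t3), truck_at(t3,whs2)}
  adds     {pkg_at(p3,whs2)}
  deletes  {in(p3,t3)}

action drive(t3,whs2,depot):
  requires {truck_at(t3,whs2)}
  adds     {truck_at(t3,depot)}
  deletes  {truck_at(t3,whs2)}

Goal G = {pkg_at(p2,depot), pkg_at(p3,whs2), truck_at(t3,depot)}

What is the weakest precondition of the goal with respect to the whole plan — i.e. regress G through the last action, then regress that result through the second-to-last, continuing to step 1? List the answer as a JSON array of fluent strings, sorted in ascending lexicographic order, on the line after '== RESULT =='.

Regress step by step:
  through step 3 (drive(t3,whs2,depot)): drop {truck_at(t3,depot)}, keep {pkg_at(p2,depot), pkg_at(p3,whs2)}, require {truck_at(t3,whs2)}
    → {pkg_at(p2,depot), pkg_at(p3,whs2), truck_at(t3,whs2)}
  through step 2 (unload(p3,t3,whs2)): drop {pkg_at(p3,whs2)}, keep {pkg_at(p2,depot), truck_at(t3,whs2)}, require {in(p3,t3), truck_at(t3,whs2)}
    → {in(p3,t3), pkg_at(p2,depot), truck_at(t3,whs2)}
  through step 1 (drive(t3,depot,whs2)): drop {truck_at(t3,whs2)}, keep {in(p3,t3), pkg_at(p2,depot)}, require {truck_at(t3,depot)}
    → {in(p3,t3), pkg_at(p2,depot), truck_at(t3,depot)}

== RESULT ==
["in(p3,t3)", "pkg_at(p2,depot)", "truck_at(t3,depot)"]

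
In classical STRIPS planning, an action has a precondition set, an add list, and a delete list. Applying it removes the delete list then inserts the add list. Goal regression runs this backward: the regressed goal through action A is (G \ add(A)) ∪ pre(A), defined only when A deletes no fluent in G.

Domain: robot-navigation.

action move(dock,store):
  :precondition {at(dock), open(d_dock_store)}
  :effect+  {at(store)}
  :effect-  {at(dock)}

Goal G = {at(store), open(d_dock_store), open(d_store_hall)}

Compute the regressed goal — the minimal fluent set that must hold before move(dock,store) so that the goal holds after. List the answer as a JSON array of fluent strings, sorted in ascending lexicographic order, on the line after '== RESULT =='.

Compute (G \ add) ∪ pre:
  G ∩ del = {}  (empty — regression defined)
  G \ add = {at(store), open(d_dock_store), open(d_store_hall)} \ {at(store)} = {open(d_dock_store), open(d_store_hall)}
  ∪ pre   = {open(d_dock_store), open(d_store_hall)} ∪ {at(dock), open(d_dock_store)}
          = {at(dock), open(d_dock_store), open(d_store_hall)}

== RESULT ==
["at(dock)", "open(d_dock_store)", "open(d_store_hall)"]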